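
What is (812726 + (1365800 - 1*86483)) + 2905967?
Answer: 4998010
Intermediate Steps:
(812726 + (1365800 - 1*86483)) + 2905967 = (812726 + (1365800 - 86483)) + 2905967 = (812726 + 1279317) + 2905967 = 2092043 + 2905967 = 4998010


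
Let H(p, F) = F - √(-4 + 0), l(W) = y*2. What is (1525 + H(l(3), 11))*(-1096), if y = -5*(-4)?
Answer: -1683456 + 2192*I ≈ -1.6835e+6 + 2192.0*I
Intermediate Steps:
y = 20
l(W) = 40 (l(W) = 20*2 = 40)
H(p, F) = F - 2*I (H(p, F) = F - √(-4) = F - 2*I)
(1525 + H(l(3), 11))*(-1096) = (1525 + (11 - 2*I))*(-1096) = (1536 - 2*I)*(-1096) = -1683456 + 2192*I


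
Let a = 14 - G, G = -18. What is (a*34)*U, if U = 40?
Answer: 43520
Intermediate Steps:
a = 32 (a = 14 - 1*(-18) = 14 + 18 = 32)
(a*34)*U = (32*34)*40 = 1088*40 = 43520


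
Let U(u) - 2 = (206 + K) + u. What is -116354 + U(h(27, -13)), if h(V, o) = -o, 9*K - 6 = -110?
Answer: -1045301/9 ≈ -1.1614e+5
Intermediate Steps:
K = -104/9 (K = 2/3 + (1/9)*(-110) = 2/3 - 110/9 = -104/9 ≈ -11.556)
U(u) = 1768/9 + u (U(u) = 2 + ((206 - 104/9) + u) = 2 + (1750/9 + u) = 1768/9 + u)
-116354 + U(h(27, -13)) = -116354 + (1768/9 - 1*(-13)) = -116354 + (1768/9 + 13) = -116354 + 1885/9 = -1045301/9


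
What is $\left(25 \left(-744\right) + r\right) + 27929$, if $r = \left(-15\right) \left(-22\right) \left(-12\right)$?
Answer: $5369$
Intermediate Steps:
$r = -3960$ ($r = 330 \left(-12\right) = -3960$)
$\left(25 \left(-744\right) + r\right) + 27929 = \left(25 \left(-744\right) - 3960\right) + 27929 = \left(-18600 - 3960\right) + 27929 = -22560 + 27929 = 5369$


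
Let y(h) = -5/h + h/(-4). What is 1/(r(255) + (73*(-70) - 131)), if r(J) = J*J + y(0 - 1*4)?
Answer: 4/239145 ≈ 1.6726e-5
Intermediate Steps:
y(h) = -5/h - h/4 (y(h) = -5/h + h*(-¼) = -5/h - h/4)
r(J) = 9/4 + J² (r(J) = J*J + (-5/(0 - 1*4) - (0 - 1*4)/4) = J² + (-5/(0 - 4) - (0 - 4)/4) = J² + (-5/(-4) - ¼*(-4)) = J² + (-5*(-¼) + 1) = J² + (5/4 + 1) = J² + 9/4 = 9/4 + J²)
1/(r(255) + (73*(-70) - 131)) = 1/((9/4 + 255²) + (73*(-70) - 131)) = 1/((9/4 + 65025) + (-5110 - 131)) = 1/(260109/4 - 5241) = 1/(239145/4) = 4/239145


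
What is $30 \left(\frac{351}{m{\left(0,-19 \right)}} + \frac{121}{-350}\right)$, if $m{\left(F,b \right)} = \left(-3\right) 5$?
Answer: $- \frac{24933}{35} \approx -712.37$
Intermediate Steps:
$m{\left(F,b \right)} = -15$
$30 \left(\frac{351}{m{\left(0,-19 \right)}} + \frac{121}{-350}\right) = 30 \left(\frac{351}{-15} + \frac{121}{-350}\right) = 30 \left(351 \left(- \frac{1}{15}\right) + 121 \left(- \frac{1}{350}\right)\right) = 30 \left(- \frac{117}{5} - \frac{121}{350}\right) = 30 \left(- \frac{8311}{350}\right) = - \frac{24933}{35}$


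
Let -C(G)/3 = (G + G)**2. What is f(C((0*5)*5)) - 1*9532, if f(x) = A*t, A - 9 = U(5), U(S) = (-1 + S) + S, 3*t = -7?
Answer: -9574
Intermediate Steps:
t = -7/3 (t = (1/3)*(-7) = -7/3 ≈ -2.3333)
U(S) = -1 + 2*S
A = 18 (A = 9 + (-1 + 2*5) = 9 + (-1 + 10) = 9 + 9 = 18)
C(G) = -12*G**2 (C(G) = -3*(G + G)**2 = -3*4*G**2 = -12*G**2)
f(x) = -42 (f(x) = 18*(-7/3) = -42)
f(C((0*5)*5)) - 1*9532 = -42 - 1*9532 = -42 - 9532 = -9574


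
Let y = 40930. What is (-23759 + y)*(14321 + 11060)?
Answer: 435817151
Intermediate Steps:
(-23759 + y)*(14321 + 11060) = (-23759 + 40930)*(14321 + 11060) = 17171*25381 = 435817151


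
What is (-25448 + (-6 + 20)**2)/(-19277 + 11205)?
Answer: 6313/2018 ≈ 3.1283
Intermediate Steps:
(-25448 + (-6 + 20)**2)/(-19277 + 11205) = (-25448 + 14**2)/(-8072) = (-25448 + 196)*(-1/8072) = -25252*(-1/8072) = 6313/2018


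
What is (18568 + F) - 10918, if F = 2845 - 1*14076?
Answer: -3581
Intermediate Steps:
F = -11231 (F = 2845 - 14076 = -11231)
(18568 + F) - 10918 = (18568 - 11231) - 10918 = 7337 - 10918 = -3581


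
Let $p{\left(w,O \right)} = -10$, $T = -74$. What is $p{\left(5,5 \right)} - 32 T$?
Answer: $2358$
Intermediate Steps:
$p{\left(5,5 \right)} - 32 T = -10 - -2368 = -10 + 2368 = 2358$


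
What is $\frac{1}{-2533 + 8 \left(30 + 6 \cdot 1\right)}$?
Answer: $- \frac{1}{2245} \approx -0.00044543$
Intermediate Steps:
$\frac{1}{-2533 + 8 \left(30 + 6 \cdot 1\right)} = \frac{1}{-2533 + 8 \left(30 + 6\right)} = \frac{1}{-2533 + 8 \cdot 36} = \frac{1}{-2533 + 288} = \frac{1}{-2245} = - \frac{1}{2245}$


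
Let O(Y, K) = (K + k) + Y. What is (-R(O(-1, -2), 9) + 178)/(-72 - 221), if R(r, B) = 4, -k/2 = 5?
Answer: -174/293 ≈ -0.59386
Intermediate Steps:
k = -10 (k = -2*5 = -10)
O(Y, K) = -10 + K + Y (O(Y, K) = (K - 10) + Y = (-10 + K) + Y = -10 + K + Y)
(-R(O(-1, -2), 9) + 178)/(-72 - 221) = (-1*4 + 178)/(-72 - 221) = (-4 + 178)/(-293) = 174*(-1/293) = -174/293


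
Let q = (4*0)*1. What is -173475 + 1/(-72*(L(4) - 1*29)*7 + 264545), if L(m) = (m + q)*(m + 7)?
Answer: -44580472874/256985 ≈ -1.7348e+5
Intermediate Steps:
q = 0 (q = 0*1 = 0)
L(m) = m*(7 + m) (L(m) = (m + 0)*(m + 7) = m*(7 + m))
-173475 + 1/(-72*(L(4) - 1*29)*7 + 264545) = -173475 + 1/(-72*(4*(7 + 4) - 1*29)*7 + 264545) = -173475 + 1/(-72*(4*11 - 29)*7 + 264545) = -173475 + 1/(-72*(44 - 29)*7 + 264545) = -173475 + 1/(-72*15*7 + 264545) = -173475 + 1/(-1080*7 + 264545) = -173475 + 1/(-7560 + 264545) = -173475 + 1/256985 = -44580472874/256985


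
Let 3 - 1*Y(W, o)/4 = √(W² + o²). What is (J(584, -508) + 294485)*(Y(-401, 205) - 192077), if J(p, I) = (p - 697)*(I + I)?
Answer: -78610860045 - 1637172*√202826 ≈ -7.9348e+10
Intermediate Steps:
J(p, I) = 2*I*(-697 + p) (J(p, I) = (-697 + p)*(2*I) = 2*I*(-697 + p))
Y(W, o) = 12 - 4*√(W² + o²)
(J(584, -508) + 294485)*(Y(-401, 205) - 192077) = (2*(-508)*(-697 + 584) + 294485)*((12 - 4*√((-401)² + 205²)) - 192077) = (2*(-508)*(-113) + 294485)*((12 - 4*√(160801 + 42025)) - 192077) = (114808 + 294485)*((12 - 4*√202826) - 192077) = 409293*(-192065 - 4*√202826) = -78610860045 - 1637172*√202826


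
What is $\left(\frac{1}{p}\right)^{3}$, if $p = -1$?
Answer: $-1$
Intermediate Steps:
$\left(\frac{1}{p}\right)^{3} = \left(\frac{1}{-1}\right)^{3} = \left(-1\right)^{3} = -1$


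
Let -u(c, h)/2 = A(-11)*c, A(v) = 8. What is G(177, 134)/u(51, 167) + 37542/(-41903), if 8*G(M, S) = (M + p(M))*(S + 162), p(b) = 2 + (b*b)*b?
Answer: -2149424599651/8548212 ≈ -2.5145e+5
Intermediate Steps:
p(b) = 2 + b**3 (p(b) = 2 + b**2*b = 2 + b**3)
u(c, h) = -16*c
G(M, S) = (162 + S)*(2 + M + M**3)/8 (G(M, S) = ((M + (2 + M**3))*(S + 162))/8 = ((2 + M + M**3)*(162 + S))/8 = ((162 + S)*(2 + M + M**3))/8 = (162 + S)*(2 + M + M**3)/8)
G(177, 134)/u(51, 167) + 37542/(-41903) = (81/2 + (81/4)*177 + (81/4)*177**3 + (1/8)*177*134 + (1/8)*134*(2 + 177**3))/((-16*51)) + 37542/(-41903) = (81/2 + 14337/4 + (81/4)*5545233 + 11859/4 + (1/8)*134*(2 + 5545233))/(-816) + 37542*(-1/41903) = (81/2 + 14337/4 + 449163873/4 + 11859/4 + (1/8)*134*5545235)*(-1/816) - 37542/41903 = (81/2 + 14337/4 + 449163873/4 + 11859/4 + 371530745/4)*(-1/816) - 37542/41903 = 205180244*(-1/816) - 37542/41903 = -51295061/204 - 37542/41903 = -2149424599651/8548212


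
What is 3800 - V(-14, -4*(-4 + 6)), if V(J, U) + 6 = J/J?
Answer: 3805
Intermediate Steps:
V(J, U) = -5 (V(J, U) = -6 + J/J = -6 + 1 = -5)
3800 - V(-14, -4*(-4 + 6)) = 3800 - 1*(-5) = 3800 + 5 = 3805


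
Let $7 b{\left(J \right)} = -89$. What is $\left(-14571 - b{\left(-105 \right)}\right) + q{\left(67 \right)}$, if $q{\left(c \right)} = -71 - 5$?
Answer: $- \frac{102440}{7} \approx -14634.0$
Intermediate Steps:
$q{\left(c \right)} = -76$ ($q{\left(c \right)} = -71 - 5 = -76$)
$b{\left(J \right)} = - \frac{89}{7}$ ($b{\left(J \right)} = \frac{1}{7} \left(-89\right) = - \frac{89}{7}$)
$\left(-14571 - b{\left(-105 \right)}\right) + q{\left(67 \right)} = \left(-14571 - - \frac{89}{7}\right) - 76 = \left(-14571 + \frac{89}{7}\right) - 76 = - \frac{101908}{7} - 76 = - \frac{102440}{7}$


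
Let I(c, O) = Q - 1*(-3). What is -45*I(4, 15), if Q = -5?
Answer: 90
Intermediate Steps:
I(c, O) = -2 (I(c, O) = -5 - 1*(-3) = -5 + 3 = -2)
-45*I(4, 15) = -45*(-2) = 90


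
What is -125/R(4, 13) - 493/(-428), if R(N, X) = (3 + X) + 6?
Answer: -21327/4708 ≈ -4.5299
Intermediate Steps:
R(N, X) = 9 + X
-125/R(4, 13) - 493/(-428) = -125/(9 + 13) - 493/(-428) = -125/22 - 493*(-1/428) = -125*1/22 + 493/428 = -125/22 + 493/428 = -21327/4708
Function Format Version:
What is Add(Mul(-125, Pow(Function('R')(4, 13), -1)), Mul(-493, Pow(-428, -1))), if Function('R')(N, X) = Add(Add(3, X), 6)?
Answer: Rational(-21327, 4708) ≈ -4.5299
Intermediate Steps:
Function('R')(N, X) = Add(9, X)
Add(Mul(-125, Pow(Function('R')(4, 13), -1)), Mul(-493, Pow(-428, -1))) = Add(Mul(-125, Pow(Add(9, 13), -1)), Mul(-493, Pow(-428, -1))) = Add(Mul(-125, Pow(22, -1)), Mul(-493, Rational(-1, 428))) = Add(Mul(-125, Rational(1, 22)), Rational(493, 428)) = Add(Rational(-125, 22), Rational(493, 428)) = Rational(-21327, 4708)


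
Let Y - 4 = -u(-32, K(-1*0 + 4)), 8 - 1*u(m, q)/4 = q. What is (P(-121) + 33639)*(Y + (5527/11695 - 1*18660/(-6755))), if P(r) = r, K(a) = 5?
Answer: -2523464403674/15799945 ≈ -1.5971e+5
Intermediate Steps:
u(m, q) = 32 - 4*q
Y = -8 (Y = 4 - (32 - 4*5) = 4 - (32 - 20) = 4 - 1*12 = 4 - 12 = -8)
(P(-121) + 33639)*(Y + (5527/11695 - 1*18660/(-6755))) = (-121 + 33639)*(-8 + (5527/11695 - 1*18660/(-6755))) = 33518*(-8 + (5527*(1/11695) - 18660*(-1/6755))) = 33518*(-8 + (5527/11695 + 3732/1351)) = 33518*(-8 + 51112717/15799945) = 33518*(-75286843/15799945) = -2523464403674/15799945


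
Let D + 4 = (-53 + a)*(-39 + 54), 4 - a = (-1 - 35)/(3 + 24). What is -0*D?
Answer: 0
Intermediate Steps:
a = 16/3 (a = 4 - (-1 - 35)/(3 + 24) = 4 - (-36)/27 = 4 - 1*(-4/3) = 4 + 4/3 = 16/3 ≈ 5.3333)
D = -719 (D = -4 + (-53 + 16/3)*(-39 + 54) = -4 - 143/3*15 = -4 - 715 = -719)
-0*D = -0*(-719) = -6*0 = 0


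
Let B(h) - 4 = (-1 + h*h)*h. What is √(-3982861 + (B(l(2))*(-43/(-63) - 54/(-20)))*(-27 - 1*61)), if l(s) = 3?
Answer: I*√898019005/15 ≈ 1997.8*I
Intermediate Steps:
B(h) = 4 + h*(-1 + h²) (B(h) = 4 + (-1 + h*h)*h = 4 + (-1 + h²)*h = 4 + h*(-1 + h²))
√(-3982861 + (B(l(2))*(-43/(-63) - 54/(-20)))*(-27 - 1*61)) = √(-3982861 + ((4 + 3³ - 1*3)*(-43/(-63) - 54/(-20)))*(-27 - 1*61)) = √(-3982861 + ((4 + 27 - 3)*(-43*(-1/63) - 54*(-1/20)))*(-27 - 61)) = √(-3982861 + (28*(43/63 + 27/10))*(-88)) = √(-3982861 + (28*(2131/630))*(-88)) = √(-3982861 + (4262/45)*(-88)) = √(-3982861 - 375056/45) = √(-179603801/45) = I*√898019005/15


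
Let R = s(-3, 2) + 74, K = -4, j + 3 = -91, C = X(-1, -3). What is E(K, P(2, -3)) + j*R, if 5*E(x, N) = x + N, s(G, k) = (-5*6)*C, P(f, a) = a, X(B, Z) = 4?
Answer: 21613/5 ≈ 4322.6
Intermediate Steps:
C = 4
j = -94 (j = -3 - 91 = -94)
s(G, k) = -120 (s(G, k) = -5*6*4 = -30*4 = -120)
R = -46 (R = -120 + 74 = -46)
E(x, N) = N/5 + x/5 (E(x, N) = (x + N)/5 = (N + x)/5 = N/5 + x/5)
E(K, P(2, -3)) + j*R = ((1/5)*(-3) + (1/5)*(-4)) - 94*(-46) = (-3/5 - 4/5) + 4324 = -7/5 + 4324 = 21613/5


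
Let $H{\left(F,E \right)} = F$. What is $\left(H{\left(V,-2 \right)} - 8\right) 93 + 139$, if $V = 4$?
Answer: $-233$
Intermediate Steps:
$\left(H{\left(V,-2 \right)} - 8\right) 93 + 139 = \left(4 - 8\right) 93 + 139 = \left(-4\right) 93 + 139 = -372 + 139 = -233$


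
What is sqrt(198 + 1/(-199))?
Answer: 31*sqrt(8159)/199 ≈ 14.071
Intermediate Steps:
sqrt(198 + 1/(-199)) = sqrt(198 - 1/199) = sqrt(39401/199) = 31*sqrt(8159)/199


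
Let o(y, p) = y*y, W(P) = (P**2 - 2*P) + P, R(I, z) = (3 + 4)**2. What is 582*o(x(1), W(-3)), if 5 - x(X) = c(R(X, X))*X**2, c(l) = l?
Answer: 1126752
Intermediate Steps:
R(I, z) = 49 (R(I, z) = 7**2 = 49)
W(P) = P**2 - P
x(X) = 5 - 49*X**2
o(y, p) = y**2
582*o(x(1), W(-3)) = 582*(5 - 49*1**2)**2 = 582*(5 - 49*1)**2 = 582*(5 - 49)**2 = 582*(-44)**2 = 582*1936 = 1126752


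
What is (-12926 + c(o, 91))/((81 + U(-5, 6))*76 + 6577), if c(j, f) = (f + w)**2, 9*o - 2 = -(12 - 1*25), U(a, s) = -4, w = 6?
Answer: -3517/12429 ≈ -0.28297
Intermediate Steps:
o = 5/3 (o = 2/9 + (-(12 - 1*25))/9 = 2/9 + (-(12 - 25))/9 = 2/9 + (-1*(-13))/9 = 2/9 + (1/9)*13 = 2/9 + 13/9 = 5/3 ≈ 1.6667)
c(j, f) = (6 + f)**2 (c(j, f) = (f + 6)**2 = (6 + f)**2)
(-12926 + c(o, 91))/((81 + U(-5, 6))*76 + 6577) = (-12926 + (6 + 91)**2)/((81 - 4)*76 + 6577) = (-12926 + 97**2)/(77*76 + 6577) = (-12926 + 9409)/(5852 + 6577) = -3517/12429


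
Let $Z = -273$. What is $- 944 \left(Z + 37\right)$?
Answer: $222784$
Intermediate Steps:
$- 944 \left(Z + 37\right) = - 944 \left(-273 + 37\right) = \left(-944\right) \left(-236\right) = 222784$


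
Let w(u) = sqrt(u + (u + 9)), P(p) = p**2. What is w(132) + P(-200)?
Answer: 40000 + sqrt(273) ≈ 40017.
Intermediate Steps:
w(u) = sqrt(9 + 2*u) (w(u) = sqrt(u + (9 + u)) = sqrt(9 + 2*u))
w(132) + P(-200) = sqrt(9 + 2*132) + (-200)**2 = sqrt(9 + 264) + 40000 = sqrt(273) + 40000 = 40000 + sqrt(273)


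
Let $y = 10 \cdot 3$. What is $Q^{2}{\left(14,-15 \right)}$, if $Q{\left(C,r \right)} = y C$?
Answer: $176400$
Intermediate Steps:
$y = 30$
$Q{\left(C,r \right)} = 30 C$
$Q^{2}{\left(14,-15 \right)} = \left(30 \cdot 14\right)^{2} = 420^{2} = 176400$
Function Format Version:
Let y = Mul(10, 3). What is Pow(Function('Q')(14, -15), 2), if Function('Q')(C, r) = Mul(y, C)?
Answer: 176400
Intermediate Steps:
y = 30
Function('Q')(C, r) = Mul(30, C)
Pow(Function('Q')(14, -15), 2) = Pow(Mul(30, 14), 2) = Pow(420, 2) = 176400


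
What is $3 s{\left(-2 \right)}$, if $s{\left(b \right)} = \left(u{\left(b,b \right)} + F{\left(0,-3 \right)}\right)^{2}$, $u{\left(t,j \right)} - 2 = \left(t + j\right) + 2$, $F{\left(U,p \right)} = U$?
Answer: $0$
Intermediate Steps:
$u{\left(t,j \right)} = 4 + j + t$ ($u{\left(t,j \right)} = 2 + \left(\left(t + j\right) + 2\right) = 2 + \left(\left(j + t\right) + 2\right) = 2 + \left(2 + j + t\right) = 4 + j + t$)
$s{\left(b \right)} = \left(4 + 2 b\right)^{2}$ ($s{\left(b \right)} = \left(\left(4 + b + b\right) + 0\right)^{2} = \left(\left(4 + 2 b\right) + 0\right)^{2} = \left(4 + 2 b\right)^{2}$)
$3 s{\left(-2 \right)} = 3 \cdot 4 \left(2 - 2\right)^{2} = 3 \cdot 4 \cdot 0^{2} = 3 \cdot 4 \cdot 0 = 3 \cdot 0 = 0$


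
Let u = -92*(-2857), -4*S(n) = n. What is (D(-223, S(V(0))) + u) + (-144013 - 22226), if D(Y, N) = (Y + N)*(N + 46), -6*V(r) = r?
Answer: 86347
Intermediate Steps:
V(r) = -r/6
S(n) = -n/4
u = 262844
D(Y, N) = (46 + N)*(N + Y) (D(Y, N) = (N + Y)*(46 + N) = (46 + N)*(N + Y))
(D(-223, S(V(0))) + u) + (-144013 - 22226) = (((-(-1)*0/24)² + 46*(-(-1)*0/24) + 46*(-223) - (-1)*0/24*(-223)) + 262844) + (-144013 - 22226) = (((-¼*0)² + 46*(-¼*0) - 10258 - ¼*0*(-223)) + 262844) - 166239 = ((0² + 46*0 - 10258 + 0*(-223)) + 262844) - 166239 = ((0 + 0 - 10258 + 0) + 262844) - 166239 = (-10258 + 262844) - 166239 = 252586 - 166239 = 86347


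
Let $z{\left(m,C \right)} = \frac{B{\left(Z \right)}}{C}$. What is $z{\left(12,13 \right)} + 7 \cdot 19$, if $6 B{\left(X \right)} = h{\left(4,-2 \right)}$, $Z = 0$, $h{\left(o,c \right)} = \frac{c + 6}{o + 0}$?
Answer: $\frac{10375}{78} \approx 133.01$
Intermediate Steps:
$h{\left(o,c \right)} = \frac{6 + c}{o}$
$B{\left(X \right)} = \frac{1}{6}$ ($B{\left(X \right)} = \frac{\frac{1}{4} \left(6 - 2\right)}{6} = \frac{\frac{1}{4} \cdot 4}{6} = \frac{1}{6} \cdot 1 = \frac{1}{6}$)
$z{\left(m,C \right)} = \frac{1}{6 C}$
$z{\left(12,13 \right)} + 7 \cdot 19 = \frac{1}{6 \cdot 13} + 7 \cdot 19 = \frac{1}{6} \cdot \frac{1}{13} + 133 = \frac{1}{78} + 133 = \frac{10375}{78}$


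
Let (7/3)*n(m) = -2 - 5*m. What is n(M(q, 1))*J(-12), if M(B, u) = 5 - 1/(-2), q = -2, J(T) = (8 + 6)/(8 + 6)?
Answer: -177/14 ≈ -12.643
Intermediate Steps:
J(T) = 1 (J(T) = 14/14 = 14*(1/14) = 1)
M(B, u) = 11/2 (M(B, u) = 5 - (-1)/2 = 5 - 1*(-½) = 5 + ½ = 11/2)
n(m) = -6/7 - 15*m/7 (n(m) = 3*(-2 - 5*m)/7 = -6/7 - 15*m/7)
n(M(q, 1))*J(-12) = (-6/7 - 15/7*11/2)*1 = (-6/7 - 165/14)*1 = -177/14*1 = -177/14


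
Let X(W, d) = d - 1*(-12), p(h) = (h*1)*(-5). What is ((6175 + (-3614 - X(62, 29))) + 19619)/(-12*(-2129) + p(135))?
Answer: 22139/24873 ≈ 0.89008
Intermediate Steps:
p(h) = -5*h (p(h) = h*(-5) = -5*h)
X(W, d) = 12 + d (X(W, d) = d + 12 = 12 + d)
((6175 + (-3614 - X(62, 29))) + 19619)/(-12*(-2129) + p(135)) = ((6175 + (-3614 - (12 + 29))) + 19619)/(-12*(-2129) - 5*135) = ((6175 + (-3614 - 1*41)) + 19619)/(25548 - 675) = ((6175 + (-3614 - 41)) + 19619)/24873 = ((6175 - 3655) + 19619)*(1/24873) = (2520 + 19619)*(1/24873) = 22139*(1/24873) = 22139/24873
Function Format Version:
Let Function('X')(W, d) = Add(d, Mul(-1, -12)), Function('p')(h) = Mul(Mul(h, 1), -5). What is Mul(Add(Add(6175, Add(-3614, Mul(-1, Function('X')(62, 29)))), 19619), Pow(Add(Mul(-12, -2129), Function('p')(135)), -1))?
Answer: Rational(22139, 24873) ≈ 0.89008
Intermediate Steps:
Function('p')(h) = Mul(-5, h) (Function('p')(h) = Mul(h, -5) = Mul(-5, h))
Function('X')(W, d) = Add(12, d) (Function('X')(W, d) = Add(d, 12) = Add(12, d))
Mul(Add(Add(6175, Add(-3614, Mul(-1, Function('X')(62, 29)))), 19619), Pow(Add(Mul(-12, -2129), Function('p')(135)), -1)) = Mul(Add(Add(6175, Add(-3614, Mul(-1, Add(12, 29)))), 19619), Pow(Add(Mul(-12, -2129), Mul(-5, 135)), -1)) = Mul(Add(Add(6175, Add(-3614, Mul(-1, 41))), 19619), Pow(Add(25548, -675), -1)) = Mul(Add(Add(6175, Add(-3614, -41)), 19619), Pow(24873, -1)) = Mul(Add(Add(6175, -3655), 19619), Rational(1, 24873)) = Mul(Add(2520, 19619), Rational(1, 24873)) = Mul(22139, Rational(1, 24873)) = Rational(22139, 24873)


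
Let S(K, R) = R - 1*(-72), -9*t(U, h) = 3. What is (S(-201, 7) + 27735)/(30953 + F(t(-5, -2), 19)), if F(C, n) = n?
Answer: 13907/15486 ≈ 0.89804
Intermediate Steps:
t(U, h) = -1/3 (t(U, h) = -1/9*3 = -1/3)
S(K, R) = 72 + R (S(K, R) = R + 72 = 72 + R)
(S(-201, 7) + 27735)/(30953 + F(t(-5, -2), 19)) = ((72 + 7) + 27735)/(30953 + 19) = (79 + 27735)/30972 = 27814*(1/30972) = 13907/15486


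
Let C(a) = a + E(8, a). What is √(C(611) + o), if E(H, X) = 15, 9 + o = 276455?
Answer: 4*√17317 ≈ 526.38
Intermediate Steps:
o = 276446 (o = -9 + 276455 = 276446)
C(a) = 15 + a (C(a) = a + 15 = 15 + a)
√(C(611) + o) = √((15 + 611) + 276446) = √(626 + 276446) = √277072 = 4*√17317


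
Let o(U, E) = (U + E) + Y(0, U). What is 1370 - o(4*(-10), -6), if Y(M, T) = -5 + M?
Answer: 1421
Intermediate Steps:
o(U, E) = -5 + E + U (o(U, E) = (U + E) + (-5 + 0) = (E + U) - 5 = -5 + E + U)
1370 - o(4*(-10), -6) = 1370 - (-5 - 6 + 4*(-10)) = 1370 - (-5 - 6 - 40) = 1370 - 1*(-51) = 1370 + 51 = 1421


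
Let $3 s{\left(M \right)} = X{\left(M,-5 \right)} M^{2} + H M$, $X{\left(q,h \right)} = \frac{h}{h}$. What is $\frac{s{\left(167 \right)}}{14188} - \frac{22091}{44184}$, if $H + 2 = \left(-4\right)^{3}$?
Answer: $- \frac{16252483}{156720648} \approx -0.1037$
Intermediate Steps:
$X{\left(q,h \right)} = 1$
$H = -66$ ($H = -2 + \left(-4\right)^{3} = -2 - 64 = -66$)
$s{\left(M \right)} = - 22 M + \frac{M^{2}}{3}$ ($s{\left(M \right)} = \frac{1 M^{2} - 66 M}{3} = \frac{M^{2} - 66 M}{3} = - 22 M + \frac{M^{2}}{3}$)
$\frac{s{\left(167 \right)}}{14188} - \frac{22091}{44184} = \frac{\frac{1}{3} \cdot 167 \left(-66 + 167\right)}{14188} - \frac{22091}{44184} = \frac{1}{3} \cdot 167 \cdot 101 \cdot \frac{1}{14188} - \frac{22091}{44184} = \frac{16867}{3} \cdot \frac{1}{14188} - \frac{22091}{44184} = \frac{16867}{42564} - \frac{22091}{44184} = - \frac{16252483}{156720648}$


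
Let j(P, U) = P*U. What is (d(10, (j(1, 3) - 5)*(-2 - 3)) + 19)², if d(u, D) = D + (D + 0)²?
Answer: 16641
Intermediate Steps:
d(u, D) = D + D²
(d(10, (j(1, 3) - 5)*(-2 - 3)) + 19)² = (((1*3 - 5)*(-2 - 3))*(1 + (1*3 - 5)*(-2 - 3)) + 19)² = (((3 - 5)*(-5))*(1 + (3 - 5)*(-5)) + 19)² = ((-2*(-5))*(1 - 2*(-5)) + 19)² = (10*(1 + 10) + 19)² = (10*11 + 19)² = (110 + 19)² = 129² = 16641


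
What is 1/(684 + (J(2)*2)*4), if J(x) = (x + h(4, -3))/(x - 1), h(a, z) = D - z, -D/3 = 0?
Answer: 1/724 ≈ 0.0013812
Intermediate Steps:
D = 0 (D = -3*0 = 0)
h(a, z) = -z (h(a, z) = 0 - z = -z)
J(x) = (3 + x)/(-1 + x) (J(x) = (x - 1*(-3))/(x - 1) = (x + 3)/(-1 + x) = (3 + x)/(-1 + x))
1/(684 + (J(2)*2)*4) = 1/(684 + (((3 + 2)/(-1 + 2))*2)*4) = 1/(684 + ((5/1)*2)*4) = 1/(684 + ((1*5)*2)*4) = 1/(684 + (5*2)*4) = 1/(684 + 10*4) = 1/(684 + 40) = 1/724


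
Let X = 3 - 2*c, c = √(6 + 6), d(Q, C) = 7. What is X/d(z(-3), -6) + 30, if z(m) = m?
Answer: 213/7 - 4*√3/7 ≈ 29.439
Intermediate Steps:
c = 2*√3 (c = √12 = 2*√3 ≈ 3.4641)
X = 3 - 4*√3 ≈ -3.9282
X/d(z(-3), -6) + 30 = (3 - 4*√3)/7 + 30 = (3/7 - 4*√3/7) + 30 = 213/7 - 4*√3/7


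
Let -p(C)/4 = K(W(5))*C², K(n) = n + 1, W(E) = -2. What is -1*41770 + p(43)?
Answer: -34374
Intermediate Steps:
K(n) = 1 + n
p(C) = 4*C² (p(C) = -4*(1 - 2)*C² = -(-4)*C² = 4*C²)
-1*41770 + p(43) = -1*41770 + 4*43² = -41770 + 4*1849 = -41770 + 7396 = -34374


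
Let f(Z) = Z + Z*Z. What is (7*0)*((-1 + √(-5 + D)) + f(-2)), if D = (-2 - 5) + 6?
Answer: 0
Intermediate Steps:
f(Z) = Z + Z²
D = -1 (D = -7 + 6 = -1)
(7*0)*((-1 + √(-5 + D)) + f(-2)) = (7*0)*((-1 + √(-5 - 1)) - 2*(1 - 2)) = 0*((-1 + √(-6)) - 2*(-1)) = 0*((-1 + I*√6) + 2) = 0*(1 + I*√6) = 0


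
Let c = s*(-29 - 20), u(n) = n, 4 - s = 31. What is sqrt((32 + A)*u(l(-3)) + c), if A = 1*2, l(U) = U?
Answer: sqrt(1221) ≈ 34.943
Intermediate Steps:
s = -27 (s = 4 - 1*31 = 4 - 31 = -27)
c = 1323 (c = -27*(-29 - 20) = -27*(-49) = 1323)
A = 2
sqrt((32 + A)*u(l(-3)) + c) = sqrt((32 + 2)*(-3) + 1323) = sqrt(34*(-3) + 1323) = sqrt(-102 + 1323) = sqrt(1221)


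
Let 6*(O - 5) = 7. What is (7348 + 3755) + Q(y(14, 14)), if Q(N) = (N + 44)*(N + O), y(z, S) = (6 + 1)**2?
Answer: 32467/2 ≈ 16234.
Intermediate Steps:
O = 37/6 (O = 5 + (1/6)*7 = 5 + 7/6 = 37/6 ≈ 6.1667)
y(z, S) = 49 (y(z, S) = 7**2 = 49)
Q(N) = (44 + N)*(37/6 + N) (Q(N) = (N + 44)*(N + 37/6) = (44 + N)*(37/6 + N))
(7348 + 3755) + Q(y(14, 14)) = (7348 + 3755) + (814/3 + 49**2 + (301/6)*49) = 11103 + (814/3 + 2401 + 14749/6) = 11103 + 10261/2 = 32467/2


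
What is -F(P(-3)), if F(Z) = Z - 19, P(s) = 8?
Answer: 11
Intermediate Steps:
F(Z) = -19 + Z
-F(P(-3)) = -(-19 + 8) = -1*(-11) = 11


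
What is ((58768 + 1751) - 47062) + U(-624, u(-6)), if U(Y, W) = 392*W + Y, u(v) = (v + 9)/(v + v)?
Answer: 12735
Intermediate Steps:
u(v) = (9 + v)/(2*v) (u(v) = (9 + v)/((2*v)) = (9 + v)*(1/(2*v)) = (9 + v)/(2*v))
U(Y, W) = Y + 392*W
((58768 + 1751) - 47062) + U(-624, u(-6)) = ((58768 + 1751) - 47062) + (-624 + 392*((1/2)*(9 - 6)/(-6))) = (60519 - 47062) + (-624 + 392*((1/2)*(-1/6)*3)) = 13457 + (-624 + 392*(-1/4)) = 13457 + (-624 - 98) = 13457 - 722 = 12735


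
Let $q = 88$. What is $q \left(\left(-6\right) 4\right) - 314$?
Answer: $-2426$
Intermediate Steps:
$q \left(\left(-6\right) 4\right) - 314 = 88 \left(\left(-6\right) 4\right) - 314 = 88 \left(-24\right) - 314 = -2112 - 314 = -2426$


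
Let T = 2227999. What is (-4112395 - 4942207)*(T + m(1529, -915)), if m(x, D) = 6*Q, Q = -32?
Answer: -20171905717814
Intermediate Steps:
m(x, D) = -192 (m(x, D) = 6*(-32) = -192)
(-4112395 - 4942207)*(T + m(1529, -915)) = (-4112395 - 4942207)*(2227999 - 192) = -9054602*2227807 = -20171905717814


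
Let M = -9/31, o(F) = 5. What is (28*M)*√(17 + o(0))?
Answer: -252*√22/31 ≈ -38.129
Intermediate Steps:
M = -9/31 (M = -9*1/31 = -9/31 ≈ -0.29032)
(28*M)*√(17 + o(0)) = (28*(-9/31))*√(17 + 5) = -252*√22/31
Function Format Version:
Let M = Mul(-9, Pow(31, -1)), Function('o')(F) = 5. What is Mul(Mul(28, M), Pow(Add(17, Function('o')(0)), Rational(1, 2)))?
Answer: Mul(Rational(-252, 31), Pow(22, Rational(1, 2))) ≈ -38.129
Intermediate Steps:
M = Rational(-9, 31) (M = Mul(-9, Rational(1, 31)) = Rational(-9, 31) ≈ -0.29032)
Mul(Mul(28, M), Pow(Add(17, Function('o')(0)), Rational(1, 2))) = Mul(Mul(28, Rational(-9, 31)), Pow(Add(17, 5), Rational(1, 2))) = Mul(Rational(-252, 31), Pow(22, Rational(1, 2)))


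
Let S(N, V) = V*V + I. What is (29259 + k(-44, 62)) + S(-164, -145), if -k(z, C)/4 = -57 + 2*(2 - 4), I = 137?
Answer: 50665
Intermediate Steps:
S(N, V) = 137 + V² (S(N, V) = V*V + 137 = V² + 137 = 137 + V²)
k(z, C) = 244 (k(z, C) = -4*(-57 + 2*(2 - 4)) = -4*(-57 + 2*(-2)) = -4*(-57 - 4) = -4*(-61) = 244)
(29259 + k(-44, 62)) + S(-164, -145) = (29259 + 244) + (137 + (-145)²) = 29503 + (137 + 21025) = 29503 + 21162 = 50665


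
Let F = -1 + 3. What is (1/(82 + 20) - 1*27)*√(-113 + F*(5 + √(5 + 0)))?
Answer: -2753*I*√(103 - 2*√5)/102 ≈ -267.91*I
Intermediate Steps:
F = 2
(1/(82 + 20) - 1*27)*√(-113 + F*(5 + √(5 + 0))) = (1/(82 + 20) - 1*27)*√(-113 + 2*(5 + √(5 + 0))) = (1/102 - 27)*√(-113 + 2*(5 + √5)) = (1/102 - 27)*√(-113 + (10 + 2*√5)) = -2753*√(-103 + 2*√5)/102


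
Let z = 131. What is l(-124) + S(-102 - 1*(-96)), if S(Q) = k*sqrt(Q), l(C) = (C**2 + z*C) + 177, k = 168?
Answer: -691 + 168*I*sqrt(6) ≈ -691.0 + 411.51*I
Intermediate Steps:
l(C) = 177 + C**2 + 131*C (l(C) = (C**2 + 131*C) + 177 = 177 + C**2 + 131*C)
S(Q) = 168*sqrt(Q)
l(-124) + S(-102 - 1*(-96)) = (177 + (-124)**2 + 131*(-124)) + 168*sqrt(-102 - 1*(-96)) = (177 + 15376 - 16244) + 168*sqrt(-102 + 96) = -691 + 168*sqrt(-6) = -691 + 168*(I*sqrt(6)) = -691 + 168*I*sqrt(6)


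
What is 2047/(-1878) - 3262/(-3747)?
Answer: -514691/2345622 ≈ -0.21943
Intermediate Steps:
2047/(-1878) - 3262/(-3747) = 2047*(-1/1878) - 3262*(-1/3747) = -2047/1878 + 3262/3747 = -514691/2345622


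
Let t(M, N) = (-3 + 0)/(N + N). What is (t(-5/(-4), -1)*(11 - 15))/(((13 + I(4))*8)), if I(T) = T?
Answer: -3/68 ≈ -0.044118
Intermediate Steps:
t(M, N) = -3/(2*N) (t(M, N) = -3*1/(2*N) = -3/(2*N))
(t(-5/(-4), -1)*(11 - 15))/(((13 + I(4))*8)) = ((-3/2/(-1))*(11 - 15))/(((13 + 4)*8)) = (-3/2*(-1)*(-4))/((17*8)) = ((3/2)*(-4))/136 = -6*1/136 = -3/68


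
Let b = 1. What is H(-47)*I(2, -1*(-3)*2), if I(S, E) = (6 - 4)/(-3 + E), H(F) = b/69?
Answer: 2/207 ≈ 0.0096618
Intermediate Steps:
H(F) = 1/69
I(S, E) = 2/(-3 + E)
H(-47)*I(2, -1*(-3)*2) = (2/(-3 - 1*(-3)*2))/69 = (2/(-3 + 3*2))/69 = (2/(-3 + 6))/69 = (2/3)/69 = (2*(⅓))/69 = (1/69)*(⅔) = 2/207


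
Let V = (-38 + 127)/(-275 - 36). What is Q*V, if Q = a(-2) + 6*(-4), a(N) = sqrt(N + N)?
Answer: 2136/311 - 178*I/311 ≈ 6.8682 - 0.57235*I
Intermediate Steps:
a(N) = sqrt(2)*sqrt(N) (a(N) = sqrt(2*N) = sqrt(2)*sqrt(N))
V = -89/311 (V = 89/(-311) = 89*(-1/311) = -89/311 ≈ -0.28617)
Q = -24 + 2*I (Q = sqrt(2)*sqrt(-2) + 6*(-4) = sqrt(2)*(I*sqrt(2)) - 24 = 2*I - 24 = -24 + 2*I ≈ -24.0 + 2.0*I)
Q*V = (-24 + 2*I)*(-89/311) = 2136/311 - 178*I/311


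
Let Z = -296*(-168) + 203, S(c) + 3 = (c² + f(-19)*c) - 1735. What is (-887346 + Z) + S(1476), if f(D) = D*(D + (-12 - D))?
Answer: 1675951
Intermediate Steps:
f(D) = -12*D (f(D) = D*(-12) = -12*D)
S(c) = -1738 + c² + 228*c (S(c) = -3 + ((c² + (-12*(-19))*c) - 1735) = -3 + ((c² + 228*c) - 1735) = -3 + (-1735 + c² + 228*c) = -1738 + c² + 228*c)
Z = 49931 (Z = 49728 + 203 = 49931)
(-887346 + Z) + S(1476) = (-887346 + 49931) + (-1738 + 1476² + 228*1476) = -837415 + (-1738 + 2178576 + 336528) = -837415 + 2513366 = 1675951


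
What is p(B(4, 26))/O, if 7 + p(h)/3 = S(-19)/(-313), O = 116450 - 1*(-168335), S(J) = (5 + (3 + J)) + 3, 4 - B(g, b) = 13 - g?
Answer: -6549/89137705 ≈ -7.3471e-5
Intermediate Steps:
B(g, b) = -9 + g (B(g, b) = 4 - (13 - g) = 4 + (-13 + g) = -9 + g)
S(J) = 11 + J (S(J) = (8 + J) + 3 = 11 + J)
O = 284785 (O = 116450 + 168335 = 284785)
p(h) = -6549/313 (p(h) = -21 + 3*((11 - 19)/(-313)) = -21 + 3*(-8*(-1/313)) = -21 + 3*(8/313) = -21 + 24/313 = -6549/313)
p(B(4, 26))/O = -6549/313/284785 = -6549/313*1/284785 = -6549/89137705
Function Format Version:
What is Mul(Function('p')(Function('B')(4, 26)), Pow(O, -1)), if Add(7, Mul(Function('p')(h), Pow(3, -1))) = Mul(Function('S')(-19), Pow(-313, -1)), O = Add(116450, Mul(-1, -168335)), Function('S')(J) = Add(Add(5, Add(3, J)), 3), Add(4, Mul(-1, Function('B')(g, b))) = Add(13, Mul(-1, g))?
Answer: Rational(-6549, 89137705) ≈ -7.3471e-5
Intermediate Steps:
Function('B')(g, b) = Add(-9, g) (Function('B')(g, b) = Add(4, Mul(-1, Add(13, Mul(-1, g)))) = Add(4, Add(-13, g)) = Add(-9, g))
Function('S')(J) = Add(11, J) (Function('S')(J) = Add(Add(8, J), 3) = Add(11, J))
O = 284785 (O = Add(116450, 168335) = 284785)
Function('p')(h) = Rational(-6549, 313) (Function('p')(h) = Add(-21, Mul(3, Mul(Add(11, -19), Pow(-313, -1)))) = Add(-21, Mul(3, Mul(-8, Rational(-1, 313)))) = Add(-21, Mul(3, Rational(8, 313))) = Add(-21, Rational(24, 313)) = Rational(-6549, 313))
Mul(Function('p')(Function('B')(4, 26)), Pow(O, -1)) = Mul(Rational(-6549, 313), Pow(284785, -1)) = Mul(Rational(-6549, 313), Rational(1, 284785)) = Rational(-6549, 89137705)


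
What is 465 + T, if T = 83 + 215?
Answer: 763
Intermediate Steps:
T = 298
465 + T = 465 + 298 = 763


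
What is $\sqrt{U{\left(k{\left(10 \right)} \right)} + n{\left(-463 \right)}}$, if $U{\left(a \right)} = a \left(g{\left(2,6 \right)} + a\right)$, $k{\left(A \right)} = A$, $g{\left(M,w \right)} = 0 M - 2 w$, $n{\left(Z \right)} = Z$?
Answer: $i \sqrt{483} \approx 21.977 i$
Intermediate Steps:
$g{\left(M,w \right)} = - 2 w$ ($g{\left(M,w \right)} = 0 - 2 w = - 2 w$)
$U{\left(a \right)} = a \left(-12 + a\right)$ ($U{\left(a \right)} = a \left(\left(-2\right) 6 + a\right) = a \left(-12 + a\right)$)
$\sqrt{U{\left(k{\left(10 \right)} \right)} + n{\left(-463 \right)}} = \sqrt{10 \left(-12 + 10\right) - 463} = \sqrt{10 \left(-2\right) - 463} = \sqrt{-20 - 463} = \sqrt{-483} = i \sqrt{483}$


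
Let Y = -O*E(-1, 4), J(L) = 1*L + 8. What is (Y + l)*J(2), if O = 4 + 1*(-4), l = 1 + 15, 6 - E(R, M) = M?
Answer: 160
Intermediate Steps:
E(R, M) = 6 - M
l = 16
O = 0 (O = 4 - 4 = 0)
J(L) = 8 + L (J(L) = L + 8 = 8 + L)
Y = 0 (Y = -0*(6 - 1*4) = -0*(6 - 4) = -0*2 = -1*0 = 0)
(Y + l)*J(2) = (0 + 16)*(8 + 2) = 16*10 = 160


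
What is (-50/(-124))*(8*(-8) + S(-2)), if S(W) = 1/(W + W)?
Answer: -6425/248 ≈ -25.907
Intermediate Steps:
S(W) = 1/(2*W)
(-50/(-124))*(8*(-8) + S(-2)) = (-50/(-124))*(8*(-8) + (½)/(-2)) = (-50*(-1/124))*(-64 + (½)*(-½)) = 25*(-64 - ¼)/62 = (25/62)*(-257/4) = -6425/248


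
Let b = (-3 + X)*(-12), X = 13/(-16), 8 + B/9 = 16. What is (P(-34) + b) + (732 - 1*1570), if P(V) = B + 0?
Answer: -2881/4 ≈ -720.25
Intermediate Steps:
B = 72 (B = -72 + 9*16 = -72 + 144 = 72)
X = -13/16 (X = 13*(-1/16) = -13/16 ≈ -0.81250)
P(V) = 72 (P(V) = 72 + 0 = 72)
b = 183/4 (b = (-3 - 13/16)*(-12) = -61/16*(-12) = 183/4 ≈ 45.750)
(P(-34) + b) + (732 - 1*1570) = (72 + 183/4) + (732 - 1*1570) = 471/4 + (732 - 1570) = 471/4 - 838 = -2881/4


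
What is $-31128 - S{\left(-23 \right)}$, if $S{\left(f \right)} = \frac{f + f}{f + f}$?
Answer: $-31129$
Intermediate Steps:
$S{\left(f \right)} = 1$ ($S{\left(f \right)} = \frac{2 f}{2 f} = 2 f \frac{1}{2 f} = 1$)
$-31128 - S{\left(-23 \right)} = -31128 - 1 = -31129$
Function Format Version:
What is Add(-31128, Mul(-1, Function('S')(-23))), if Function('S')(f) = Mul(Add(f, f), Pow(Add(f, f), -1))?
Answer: -31129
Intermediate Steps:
Function('S')(f) = 1 (Function('S')(f) = Mul(Mul(2, f), Pow(Mul(2, f), -1)) = Mul(Mul(2, f), Mul(Rational(1, 2), Pow(f, -1))) = 1)
Add(-31128, Mul(-1, Function('S')(-23))) = Add(-31128, Mul(-1, 1)) = Add(-31128, -1) = -31129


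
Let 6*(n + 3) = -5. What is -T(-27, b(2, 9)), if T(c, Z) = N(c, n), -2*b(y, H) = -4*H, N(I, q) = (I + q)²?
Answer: -34225/36 ≈ -950.69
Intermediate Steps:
n = -23/6 (n = -3 + (⅙)*(-5) = -3 - ⅚ = -23/6 ≈ -3.8333)
b(y, H) = 2*H (b(y, H) = -(-2)*H = 2*H)
T(c, Z) = (-23/6 + c)² (T(c, Z) = (c - 23/6)² = (-23/6 + c)²)
-T(-27, b(2, 9)) = -(-23 + 6*(-27))²/36 = -(-23 - 162)²/36 = -(-185)²/36 = -34225/36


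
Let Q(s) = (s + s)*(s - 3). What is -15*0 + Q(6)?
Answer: 36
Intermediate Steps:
Q(s) = 2*s*(-3 + s) (Q(s) = (2*s)*(-3 + s) = 2*s*(-3 + s))
-15*0 + Q(6) = -15*0 + 2*6*(-3 + 6) = 0 + 2*6*3 = 0 + 36 = 36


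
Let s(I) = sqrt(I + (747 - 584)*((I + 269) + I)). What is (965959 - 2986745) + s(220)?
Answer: -2020786 + 7*sqrt(2363) ≈ -2.0204e+6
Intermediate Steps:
s(I) = sqrt(43847 + 327*I) (s(I) = sqrt(I + 163*((269 + I) + I)) = sqrt(I + 163*(269 + 2*I)) = sqrt(I + (43847 + 326*I)) = sqrt(43847 + 327*I))
(965959 - 2986745) + s(220) = (965959 - 2986745) + sqrt(43847 + 327*220) = -2020786 + sqrt(43847 + 71940) = -2020786 + sqrt(115787) = -2020786 + 7*sqrt(2363)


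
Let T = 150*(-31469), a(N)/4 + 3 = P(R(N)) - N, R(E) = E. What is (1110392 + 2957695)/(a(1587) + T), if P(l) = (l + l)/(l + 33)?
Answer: -549191745/638104792 ≈ -0.86066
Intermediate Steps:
P(l) = 2*l/(33 + l) (P(l) = (2*l)/(33 + l) = 2*l/(33 + l))
a(N) = -12 - 4*N + 8*N/(33 + N) (a(N) = -12 + 4*(2*N/(33 + N) - N) = -12 + 4*(-N + 2*N/(33 + N)) = -12 + (-4*N + 8*N/(33 + N)) = -12 - 4*N + 8*N/(33 + N))
T = -4720350
(1110392 + 2957695)/(a(1587) + T) = (1110392 + 2957695)/(4*(-99 - 1*1587² - 34*1587)/(33 + 1587) - 4720350) = 4068087/(4*(-99 - 1*2518569 - 53958)/1620 - 4720350) = 4068087/(4*(1/1620)*(-99 - 2518569 - 53958) - 4720350) = 4068087/(4*(1/1620)*(-2572626) - 4720350) = 4068087/(-857542/135 - 4720350) = 4068087/(-638104792/135) = 4068087*(-135/638104792) = -549191745/638104792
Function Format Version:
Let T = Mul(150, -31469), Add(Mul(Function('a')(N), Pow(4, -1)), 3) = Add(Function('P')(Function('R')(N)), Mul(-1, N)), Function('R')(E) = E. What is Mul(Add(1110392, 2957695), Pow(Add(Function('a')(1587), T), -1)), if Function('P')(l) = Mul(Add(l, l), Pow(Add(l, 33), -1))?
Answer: Rational(-549191745, 638104792) ≈ -0.86066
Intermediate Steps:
Function('P')(l) = Mul(2, l, Pow(Add(33, l), -1)) (Function('P')(l) = Mul(Mul(2, l), Pow(Add(33, l), -1)) = Mul(2, l, Pow(Add(33, l), -1)))
Function('a')(N) = Add(-12, Mul(-4, N), Mul(8, N, Pow(Add(33, N), -1))) (Function('a')(N) = Add(-12, Mul(4, Add(Mul(2, N, Pow(Add(33, N), -1)), Mul(-1, N)))) = Add(-12, Mul(4, Add(Mul(-1, N), Mul(2, N, Pow(Add(33, N), -1))))) = Add(-12, Add(Mul(-4, N), Mul(8, N, Pow(Add(33, N), -1)))) = Add(-12, Mul(-4, N), Mul(8, N, Pow(Add(33, N), -1))))
T = -4720350
Mul(Add(1110392, 2957695), Pow(Add(Function('a')(1587), T), -1)) = Mul(Add(1110392, 2957695), Pow(Add(Mul(4, Pow(Add(33, 1587), -1), Add(-99, Mul(-1, Pow(1587, 2)), Mul(-34, 1587))), -4720350), -1)) = Mul(4068087, Pow(Add(Mul(4, Pow(1620, -1), Add(-99, Mul(-1, 2518569), -53958)), -4720350), -1)) = Mul(4068087, Pow(Add(Mul(4, Rational(1, 1620), Add(-99, -2518569, -53958)), -4720350), -1)) = Mul(4068087, Pow(Add(Mul(4, Rational(1, 1620), -2572626), -4720350), -1)) = Mul(4068087, Pow(Add(Rational(-857542, 135), -4720350), -1)) = Mul(4068087, Pow(Rational(-638104792, 135), -1)) = Mul(4068087, Rational(-135, 638104792)) = Rational(-549191745, 638104792)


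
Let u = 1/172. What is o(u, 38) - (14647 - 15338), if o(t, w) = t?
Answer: 118853/172 ≈ 691.01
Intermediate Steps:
u = 1/172 ≈ 0.0058140
o(u, 38) - (14647 - 15338) = 1/172 - (14647 - 15338) = 1/172 - 1*(-691) = 1/172 + 691 = 118853/172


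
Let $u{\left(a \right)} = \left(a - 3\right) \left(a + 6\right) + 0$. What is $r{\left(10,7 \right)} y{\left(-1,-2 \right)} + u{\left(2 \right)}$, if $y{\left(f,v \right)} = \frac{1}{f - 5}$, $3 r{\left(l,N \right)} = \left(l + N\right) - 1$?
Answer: $- \frac{80}{9} \approx -8.8889$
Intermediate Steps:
$r{\left(l,N \right)} = - \frac{1}{3} + \frac{N}{3} + \frac{l}{3}$ ($r{\left(l,N \right)} = \frac{\left(l + N\right) - 1}{3} = \frac{\left(N + l\right) - 1}{3} = \frac{-1 + N + l}{3} = - \frac{1}{3} + \frac{N}{3} + \frac{l}{3}$)
$u{\left(a \right)} = \left(-3 + a\right) \left(6 + a\right)$ ($u{\left(a \right)} = \left(-3 + a\right) \left(6 + a\right) + 0 = \left(-3 + a\right) \left(6 + a\right)$)
$y{\left(f,v \right)} = \frac{1}{-5 + f}$
$r{\left(10,7 \right)} y{\left(-1,-2 \right)} + u{\left(2 \right)} = \frac{- \frac{1}{3} + \frac{1}{3} \cdot 7 + \frac{1}{3} \cdot 10}{-5 - 1} + \left(-18 + 2^{2} + 3 \cdot 2\right) = \frac{- \frac{1}{3} + \frac{7}{3} + \frac{10}{3}}{-6} + \left(-18 + 4 + 6\right) = \frac{16}{3} \left(- \frac{1}{6}\right) - 8 = - \frac{8}{9} - 8 = - \frac{80}{9}$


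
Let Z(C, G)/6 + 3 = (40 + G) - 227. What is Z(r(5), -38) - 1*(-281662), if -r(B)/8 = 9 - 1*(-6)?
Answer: 280294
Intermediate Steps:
r(B) = -120 (r(B) = -8*(9 - 1*(-6)) = -8*(9 + 6) = -8*15 = -120)
Z(C, G) = -1140 + 6*G (Z(C, G) = -18 + 6*((40 + G) - 227) = -18 + 6*(-187 + G) = -18 + (-1122 + 6*G) = -1140 + 6*G)
Z(r(5), -38) - 1*(-281662) = (-1140 + 6*(-38)) - 1*(-281662) = (-1140 - 228) + 281662 = -1368 + 281662 = 280294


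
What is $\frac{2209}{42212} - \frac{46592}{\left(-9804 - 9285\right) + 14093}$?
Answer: $\frac{494444417}{52722788} \approx 9.3782$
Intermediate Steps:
$\frac{2209}{42212} - \frac{46592}{\left(-9804 - 9285\right) + 14093} = 2209 \cdot \frac{1}{42212} - \frac{46592}{-19089 + 14093} = \frac{2209}{42212} - \frac{46592}{-4996} = \frac{2209}{42212} - - \frac{11648}{1249} = \frac{2209}{42212} + \frac{11648}{1249} = \frac{494444417}{52722788}$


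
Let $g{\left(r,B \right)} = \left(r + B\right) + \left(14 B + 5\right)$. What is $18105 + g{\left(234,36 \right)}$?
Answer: $18884$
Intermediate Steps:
$g{\left(r,B \right)} = 5 + r + 15 B$ ($g{\left(r,B \right)} = \left(B + r\right) + \left(5 + 14 B\right) = 5 + r + 15 B$)
$18105 + g{\left(234,36 \right)} = 18105 + \left(5 + 234 + 15 \cdot 36\right) = 18105 + \left(5 + 234 + 540\right) = 18105 + 779 = 18884$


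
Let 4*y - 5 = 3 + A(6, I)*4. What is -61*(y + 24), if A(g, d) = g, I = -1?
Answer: -1952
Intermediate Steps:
y = 8 (y = 5/4 + (3 + 6*4)/4 = 5/4 + (3 + 24)/4 = 5/4 + (¼)*27 = 5/4 + 27/4 = 8)
-61*(y + 24) = -61*(8 + 24) = -61*32 = -1952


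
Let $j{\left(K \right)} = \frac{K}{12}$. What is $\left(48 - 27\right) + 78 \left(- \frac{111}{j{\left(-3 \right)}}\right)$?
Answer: $34653$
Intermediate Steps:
$j{\left(K \right)} = \frac{K}{12}$ ($j{\left(K \right)} = K \frac{1}{12} = \frac{K}{12}$)
$\left(48 - 27\right) + 78 \left(- \frac{111}{j{\left(-3 \right)}}\right) = \left(48 - 27\right) + 78 \left(- \frac{111}{\frac{1}{12} \left(-3\right)}\right) = 21 + 78 \left(- \frac{111}{- \frac{1}{4}}\right) = 21 + 78 \left(\left(-111\right) \left(-4\right)\right) = 21 + 78 \cdot 444 = 21 + 34632 = 34653$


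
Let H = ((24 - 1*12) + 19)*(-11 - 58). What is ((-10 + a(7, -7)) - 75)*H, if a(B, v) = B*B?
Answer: 77004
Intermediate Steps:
a(B, v) = B²
H = -2139 (H = ((24 - 12) + 19)*(-69) = (12 + 19)*(-69) = 31*(-69) = -2139)
((-10 + a(7, -7)) - 75)*H = ((-10 + 7²) - 75)*(-2139) = ((-10 + 49) - 75)*(-2139) = (39 - 75)*(-2139) = -36*(-2139) = 77004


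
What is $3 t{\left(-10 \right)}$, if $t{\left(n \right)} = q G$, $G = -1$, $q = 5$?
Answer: $-15$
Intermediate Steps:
$t{\left(n \right)} = -5$ ($t{\left(n \right)} = 5 \left(-1\right) = -5$)
$3 t{\left(-10 \right)} = 3 \left(-5\right) = -15$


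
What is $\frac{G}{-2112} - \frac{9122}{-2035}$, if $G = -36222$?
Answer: $\frac{1408749}{65120} \approx 21.633$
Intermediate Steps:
$\frac{G}{-2112} - \frac{9122}{-2035} = - \frac{36222}{-2112} - \frac{9122}{-2035} = \left(-36222\right) \left(- \frac{1}{2112}\right) - - \frac{9122}{2035} = \frac{6037}{352} + \frac{9122}{2035} = \frac{1408749}{65120}$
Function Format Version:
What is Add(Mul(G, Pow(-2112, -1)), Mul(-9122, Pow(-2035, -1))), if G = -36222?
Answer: Rational(1408749, 65120) ≈ 21.633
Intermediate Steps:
Add(Mul(G, Pow(-2112, -1)), Mul(-9122, Pow(-2035, -1))) = Add(Mul(-36222, Pow(-2112, -1)), Mul(-9122, Pow(-2035, -1))) = Add(Mul(-36222, Rational(-1, 2112)), Mul(-9122, Rational(-1, 2035))) = Add(Rational(6037, 352), Rational(9122, 2035)) = Rational(1408749, 65120)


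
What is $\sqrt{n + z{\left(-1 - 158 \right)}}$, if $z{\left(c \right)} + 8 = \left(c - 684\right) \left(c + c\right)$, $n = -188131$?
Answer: $73 \sqrt{15} \approx 282.73$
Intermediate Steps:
$z{\left(c \right)} = -8 + 2 c \left(-684 + c\right)$ ($z{\left(c \right)} = -8 + \left(c - 684\right) \left(c + c\right) = -8 + \left(-684 + c\right) 2 c = -8 + 2 c \left(-684 + c\right)$)
$\sqrt{n + z{\left(-1 - 158 \right)}} = \sqrt{-188131 - \left(8 - 2 \left(-1 - 158\right)^{2} + 1368 \left(-1 - 158\right)\right)} = \sqrt{-188131 - \left(-217504 - 50562\right)} = \sqrt{-188131 + \left(-8 + 217512 + 2 \cdot 25281\right)} = \sqrt{-188131 + \left(-8 + 217512 + 50562\right)} = \sqrt{-188131 + 268066} = \sqrt{79935} = 73 \sqrt{15}$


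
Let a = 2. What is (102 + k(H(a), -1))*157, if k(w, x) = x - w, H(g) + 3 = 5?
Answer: 15543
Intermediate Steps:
H(g) = 2 (H(g) = -3 + 5 = 2)
(102 + k(H(a), -1))*157 = (102 + (-1 - 1*2))*157 = (102 + (-1 - 2))*157 = (102 - 3)*157 = 99*157 = 15543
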